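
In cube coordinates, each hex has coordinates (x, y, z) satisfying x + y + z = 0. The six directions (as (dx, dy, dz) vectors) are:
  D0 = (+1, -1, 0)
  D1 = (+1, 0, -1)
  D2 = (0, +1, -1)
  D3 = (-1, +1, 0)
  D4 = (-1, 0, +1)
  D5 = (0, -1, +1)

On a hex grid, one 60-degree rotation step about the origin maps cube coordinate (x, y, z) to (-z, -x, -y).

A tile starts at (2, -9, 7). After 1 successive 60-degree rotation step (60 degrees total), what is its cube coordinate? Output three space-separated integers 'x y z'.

Answer: -7 -2 9

Derivation:
Start: (2, -9, 7)
Step 1: (2, -9, 7) -> (-(7), -(2), -(-9)) = (-7, -2, 9)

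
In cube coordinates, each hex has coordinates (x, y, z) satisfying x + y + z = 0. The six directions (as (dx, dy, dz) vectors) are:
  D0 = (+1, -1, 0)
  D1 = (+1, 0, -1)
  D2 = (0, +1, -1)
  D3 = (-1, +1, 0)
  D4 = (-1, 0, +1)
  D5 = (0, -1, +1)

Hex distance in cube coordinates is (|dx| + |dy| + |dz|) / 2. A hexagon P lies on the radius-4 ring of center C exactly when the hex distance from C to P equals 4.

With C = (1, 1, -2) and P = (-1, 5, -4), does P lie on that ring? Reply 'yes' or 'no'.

|px - cx| = |-1 - 1| = 2
|py - cy| = |5 - 1| = 4
|pz - cz| = |-4 - (-2)| = 2
distance = (2+4+2)/2 = 8/2 = 4
radius = 4; distance == radius -> yes

Answer: yes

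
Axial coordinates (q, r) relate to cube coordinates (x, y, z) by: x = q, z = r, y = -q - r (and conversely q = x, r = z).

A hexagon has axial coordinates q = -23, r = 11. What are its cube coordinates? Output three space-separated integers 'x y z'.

x = q = -23
z = r = 11
y = -x - z = -(-23) - (11) = 12

Answer: -23 12 11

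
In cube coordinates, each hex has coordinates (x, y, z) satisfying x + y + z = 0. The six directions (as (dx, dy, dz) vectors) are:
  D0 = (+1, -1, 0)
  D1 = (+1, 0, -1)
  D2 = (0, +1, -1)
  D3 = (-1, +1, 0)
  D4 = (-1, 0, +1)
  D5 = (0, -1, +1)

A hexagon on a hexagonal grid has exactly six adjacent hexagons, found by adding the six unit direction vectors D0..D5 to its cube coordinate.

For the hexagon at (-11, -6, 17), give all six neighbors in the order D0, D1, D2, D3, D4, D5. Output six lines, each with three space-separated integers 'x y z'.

Answer: -10 -7 17
-10 -6 16
-11 -5 16
-12 -5 17
-12 -6 18
-11 -7 18

Derivation:
Center: (-11, -6, 17). Add each direction:
  D0: (-11, -6, 17) + (1, -1, 0) = (-10, -7, 17)
  D1: (-11, -6, 17) + (1, 0, -1) = (-10, -6, 16)
  D2: (-11, -6, 17) + (0, 1, -1) = (-11, -5, 16)
  D3: (-11, -6, 17) + (-1, 1, 0) = (-12, -5, 17)
  D4: (-11, -6, 17) + (-1, 0, 1) = (-12, -6, 18)
  D5: (-11, -6, 17) + (0, -1, 1) = (-11, -7, 18)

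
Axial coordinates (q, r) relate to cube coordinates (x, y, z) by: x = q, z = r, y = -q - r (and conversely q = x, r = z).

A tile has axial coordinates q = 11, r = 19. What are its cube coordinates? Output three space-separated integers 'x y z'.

x = q = 11
z = r = 19
y = -x - z = -(11) - (19) = -30

Answer: 11 -30 19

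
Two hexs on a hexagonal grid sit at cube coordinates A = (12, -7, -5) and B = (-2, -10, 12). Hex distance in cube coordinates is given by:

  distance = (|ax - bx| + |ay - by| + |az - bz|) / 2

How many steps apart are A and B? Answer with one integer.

Answer: 17

Derivation:
|ax - bx| = |12 - (-2)| = 14
|ay - by| = |-7 - (-10)| = 3
|az - bz| = |-5 - 12| = 17
distance = (14 + 3 + 17) / 2 = 34 / 2 = 17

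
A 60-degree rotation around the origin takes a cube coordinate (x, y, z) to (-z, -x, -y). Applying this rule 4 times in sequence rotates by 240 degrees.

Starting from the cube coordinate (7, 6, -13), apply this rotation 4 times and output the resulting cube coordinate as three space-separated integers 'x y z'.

Answer: -13 7 6

Derivation:
Start: (7, 6, -13)
Step 1: (7, 6, -13) -> (-(-13), -(7), -(6)) = (13, -7, -6)
Step 2: (13, -7, -6) -> (-(-6), -(13), -(-7)) = (6, -13, 7)
Step 3: (6, -13, 7) -> (-(7), -(6), -(-13)) = (-7, -6, 13)
Step 4: (-7, -6, 13) -> (-(13), -(-7), -(-6)) = (-13, 7, 6)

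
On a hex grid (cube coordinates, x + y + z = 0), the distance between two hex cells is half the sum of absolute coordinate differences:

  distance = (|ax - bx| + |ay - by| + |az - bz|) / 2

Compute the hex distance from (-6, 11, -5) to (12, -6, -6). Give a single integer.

|ax - bx| = |-6 - 12| = 18
|ay - by| = |11 - (-6)| = 17
|az - bz| = |-5 - (-6)| = 1
distance = (18 + 17 + 1) / 2 = 36 / 2 = 18

Answer: 18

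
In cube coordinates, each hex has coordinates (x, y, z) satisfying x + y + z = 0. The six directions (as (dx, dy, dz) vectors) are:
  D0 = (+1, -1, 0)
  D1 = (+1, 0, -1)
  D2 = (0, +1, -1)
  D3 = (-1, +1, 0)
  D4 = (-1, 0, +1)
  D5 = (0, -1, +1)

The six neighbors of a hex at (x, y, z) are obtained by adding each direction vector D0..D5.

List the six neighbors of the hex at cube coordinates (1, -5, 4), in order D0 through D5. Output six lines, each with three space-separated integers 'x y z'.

Center: (1, -5, 4). Add each direction:
  D0: (1, -5, 4) + (1, -1, 0) = (2, -6, 4)
  D1: (1, -5, 4) + (1, 0, -1) = (2, -5, 3)
  D2: (1, -5, 4) + (0, 1, -1) = (1, -4, 3)
  D3: (1, -5, 4) + (-1, 1, 0) = (0, -4, 4)
  D4: (1, -5, 4) + (-1, 0, 1) = (0, -5, 5)
  D5: (1, -5, 4) + (0, -1, 1) = (1, -6, 5)

Answer: 2 -6 4
2 -5 3
1 -4 3
0 -4 4
0 -5 5
1 -6 5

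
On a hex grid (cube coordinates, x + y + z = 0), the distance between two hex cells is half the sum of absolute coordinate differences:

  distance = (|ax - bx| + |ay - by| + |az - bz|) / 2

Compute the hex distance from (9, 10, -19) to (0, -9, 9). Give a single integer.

Answer: 28

Derivation:
|ax - bx| = |9 - 0| = 9
|ay - by| = |10 - (-9)| = 19
|az - bz| = |-19 - 9| = 28
distance = (9 + 19 + 28) / 2 = 56 / 2 = 28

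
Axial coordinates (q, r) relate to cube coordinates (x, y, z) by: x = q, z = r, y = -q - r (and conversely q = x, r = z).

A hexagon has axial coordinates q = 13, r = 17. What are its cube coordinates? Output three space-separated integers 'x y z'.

x = q = 13
z = r = 17
y = -x - z = -(13) - (17) = -30

Answer: 13 -30 17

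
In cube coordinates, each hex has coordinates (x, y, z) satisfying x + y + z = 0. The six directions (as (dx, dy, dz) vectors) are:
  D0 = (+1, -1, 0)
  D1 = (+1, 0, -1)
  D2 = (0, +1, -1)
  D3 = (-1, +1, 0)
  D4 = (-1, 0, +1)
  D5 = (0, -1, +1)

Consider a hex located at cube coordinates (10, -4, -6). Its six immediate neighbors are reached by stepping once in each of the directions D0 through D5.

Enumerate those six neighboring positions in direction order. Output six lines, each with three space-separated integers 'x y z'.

Answer: 11 -5 -6
11 -4 -7
10 -3 -7
9 -3 -6
9 -4 -5
10 -5 -5

Derivation:
Center: (10, -4, -6). Add each direction:
  D0: (10, -4, -6) + (1, -1, 0) = (11, -5, -6)
  D1: (10, -4, -6) + (1, 0, -1) = (11, -4, -7)
  D2: (10, -4, -6) + (0, 1, -1) = (10, -3, -7)
  D3: (10, -4, -6) + (-1, 1, 0) = (9, -3, -6)
  D4: (10, -4, -6) + (-1, 0, 1) = (9, -4, -5)
  D5: (10, -4, -6) + (0, -1, 1) = (10, -5, -5)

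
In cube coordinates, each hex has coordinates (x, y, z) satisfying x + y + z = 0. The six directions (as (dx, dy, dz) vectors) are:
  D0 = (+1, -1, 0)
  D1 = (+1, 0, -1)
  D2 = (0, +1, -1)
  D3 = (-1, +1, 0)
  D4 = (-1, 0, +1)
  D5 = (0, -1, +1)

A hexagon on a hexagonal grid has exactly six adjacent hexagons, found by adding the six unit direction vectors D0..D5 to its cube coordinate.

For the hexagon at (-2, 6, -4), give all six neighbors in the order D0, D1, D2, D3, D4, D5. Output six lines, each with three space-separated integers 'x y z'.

Center: (-2, 6, -4). Add each direction:
  D0: (-2, 6, -4) + (1, -1, 0) = (-1, 5, -4)
  D1: (-2, 6, -4) + (1, 0, -1) = (-1, 6, -5)
  D2: (-2, 6, -4) + (0, 1, -1) = (-2, 7, -5)
  D3: (-2, 6, -4) + (-1, 1, 0) = (-3, 7, -4)
  D4: (-2, 6, -4) + (-1, 0, 1) = (-3, 6, -3)
  D5: (-2, 6, -4) + (0, -1, 1) = (-2, 5, -3)

Answer: -1 5 -4
-1 6 -5
-2 7 -5
-3 7 -4
-3 6 -3
-2 5 -3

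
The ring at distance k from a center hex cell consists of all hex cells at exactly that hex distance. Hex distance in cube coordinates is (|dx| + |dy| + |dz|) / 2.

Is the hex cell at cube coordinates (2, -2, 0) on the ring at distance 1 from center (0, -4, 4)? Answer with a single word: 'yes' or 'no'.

|px - cx| = |2 - 0| = 2
|py - cy| = |-2 - (-4)| = 2
|pz - cz| = |0 - 4| = 4
distance = (2+2+4)/2 = 8/2 = 4
radius = 1; distance != radius -> no

Answer: no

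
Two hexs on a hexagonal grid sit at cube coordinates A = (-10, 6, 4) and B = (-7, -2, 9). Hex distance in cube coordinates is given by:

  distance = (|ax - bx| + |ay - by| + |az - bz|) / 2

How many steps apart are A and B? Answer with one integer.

Answer: 8

Derivation:
|ax - bx| = |-10 - (-7)| = 3
|ay - by| = |6 - (-2)| = 8
|az - bz| = |4 - 9| = 5
distance = (3 + 8 + 5) / 2 = 16 / 2 = 8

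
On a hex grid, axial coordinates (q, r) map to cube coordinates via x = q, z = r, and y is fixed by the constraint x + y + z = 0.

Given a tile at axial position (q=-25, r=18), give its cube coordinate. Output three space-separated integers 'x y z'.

Answer: -25 7 18

Derivation:
x = q = -25
z = r = 18
y = -x - z = -(-25) - (18) = 7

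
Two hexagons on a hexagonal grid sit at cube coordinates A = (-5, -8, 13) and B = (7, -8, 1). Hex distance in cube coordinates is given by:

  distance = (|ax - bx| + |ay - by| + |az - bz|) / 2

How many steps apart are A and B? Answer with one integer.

|ax - bx| = |-5 - 7| = 12
|ay - by| = |-8 - (-8)| = 0
|az - bz| = |13 - 1| = 12
distance = (12 + 0 + 12) / 2 = 24 / 2 = 12

Answer: 12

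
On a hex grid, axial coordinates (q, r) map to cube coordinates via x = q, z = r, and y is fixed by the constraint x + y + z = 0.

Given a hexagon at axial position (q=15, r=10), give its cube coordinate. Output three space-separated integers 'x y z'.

Answer: 15 -25 10

Derivation:
x = q = 15
z = r = 10
y = -x - z = -(15) - (10) = -25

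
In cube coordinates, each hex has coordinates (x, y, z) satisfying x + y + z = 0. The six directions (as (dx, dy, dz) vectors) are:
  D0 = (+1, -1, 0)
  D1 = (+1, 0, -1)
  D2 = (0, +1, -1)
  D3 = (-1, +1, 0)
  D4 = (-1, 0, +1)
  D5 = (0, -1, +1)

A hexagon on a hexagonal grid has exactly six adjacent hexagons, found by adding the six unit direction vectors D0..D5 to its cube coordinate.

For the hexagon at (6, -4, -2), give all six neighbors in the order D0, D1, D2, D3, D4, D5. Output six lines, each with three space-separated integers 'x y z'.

Center: (6, -4, -2). Add each direction:
  D0: (6, -4, -2) + (1, -1, 0) = (7, -5, -2)
  D1: (6, -4, -2) + (1, 0, -1) = (7, -4, -3)
  D2: (6, -4, -2) + (0, 1, -1) = (6, -3, -3)
  D3: (6, -4, -2) + (-1, 1, 0) = (5, -3, -2)
  D4: (6, -4, -2) + (-1, 0, 1) = (5, -4, -1)
  D5: (6, -4, -2) + (0, -1, 1) = (6, -5, -1)

Answer: 7 -5 -2
7 -4 -3
6 -3 -3
5 -3 -2
5 -4 -1
6 -5 -1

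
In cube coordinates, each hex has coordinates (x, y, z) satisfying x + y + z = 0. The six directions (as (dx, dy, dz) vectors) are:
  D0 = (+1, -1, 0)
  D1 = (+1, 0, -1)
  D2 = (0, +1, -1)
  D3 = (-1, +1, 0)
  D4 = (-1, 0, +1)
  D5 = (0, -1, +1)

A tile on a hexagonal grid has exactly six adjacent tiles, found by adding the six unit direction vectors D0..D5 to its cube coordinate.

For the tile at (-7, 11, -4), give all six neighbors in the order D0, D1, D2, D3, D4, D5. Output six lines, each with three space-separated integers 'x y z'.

Answer: -6 10 -4
-6 11 -5
-7 12 -5
-8 12 -4
-8 11 -3
-7 10 -3

Derivation:
Center: (-7, 11, -4). Add each direction:
  D0: (-7, 11, -4) + (1, -1, 0) = (-6, 10, -4)
  D1: (-7, 11, -4) + (1, 0, -1) = (-6, 11, -5)
  D2: (-7, 11, -4) + (0, 1, -1) = (-7, 12, -5)
  D3: (-7, 11, -4) + (-1, 1, 0) = (-8, 12, -4)
  D4: (-7, 11, -4) + (-1, 0, 1) = (-8, 11, -3)
  D5: (-7, 11, -4) + (0, -1, 1) = (-7, 10, -3)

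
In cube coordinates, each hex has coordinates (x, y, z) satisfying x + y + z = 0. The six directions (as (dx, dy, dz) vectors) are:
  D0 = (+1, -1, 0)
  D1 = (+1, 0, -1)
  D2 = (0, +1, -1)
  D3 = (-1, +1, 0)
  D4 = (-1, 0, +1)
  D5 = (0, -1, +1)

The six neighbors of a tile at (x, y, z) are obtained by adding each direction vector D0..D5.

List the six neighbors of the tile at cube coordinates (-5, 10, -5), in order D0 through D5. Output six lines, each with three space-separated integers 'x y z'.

Answer: -4 9 -5
-4 10 -6
-5 11 -6
-6 11 -5
-6 10 -4
-5 9 -4

Derivation:
Center: (-5, 10, -5). Add each direction:
  D0: (-5, 10, -5) + (1, -1, 0) = (-4, 9, -5)
  D1: (-5, 10, -5) + (1, 0, -1) = (-4, 10, -6)
  D2: (-5, 10, -5) + (0, 1, -1) = (-5, 11, -6)
  D3: (-5, 10, -5) + (-1, 1, 0) = (-6, 11, -5)
  D4: (-5, 10, -5) + (-1, 0, 1) = (-6, 10, -4)
  D5: (-5, 10, -5) + (0, -1, 1) = (-5, 9, -4)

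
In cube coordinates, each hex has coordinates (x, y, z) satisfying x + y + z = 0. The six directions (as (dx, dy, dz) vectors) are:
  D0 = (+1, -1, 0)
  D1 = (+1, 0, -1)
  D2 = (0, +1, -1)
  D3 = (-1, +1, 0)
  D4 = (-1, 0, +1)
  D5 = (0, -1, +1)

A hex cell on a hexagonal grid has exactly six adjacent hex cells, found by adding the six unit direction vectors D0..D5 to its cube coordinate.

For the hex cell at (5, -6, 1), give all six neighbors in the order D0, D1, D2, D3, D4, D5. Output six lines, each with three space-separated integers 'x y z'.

Center: (5, -6, 1). Add each direction:
  D0: (5, -6, 1) + (1, -1, 0) = (6, -7, 1)
  D1: (5, -6, 1) + (1, 0, -1) = (6, -6, 0)
  D2: (5, -6, 1) + (0, 1, -1) = (5, -5, 0)
  D3: (5, -6, 1) + (-1, 1, 0) = (4, -5, 1)
  D4: (5, -6, 1) + (-1, 0, 1) = (4, -6, 2)
  D5: (5, -6, 1) + (0, -1, 1) = (5, -7, 2)

Answer: 6 -7 1
6 -6 0
5 -5 0
4 -5 1
4 -6 2
5 -7 2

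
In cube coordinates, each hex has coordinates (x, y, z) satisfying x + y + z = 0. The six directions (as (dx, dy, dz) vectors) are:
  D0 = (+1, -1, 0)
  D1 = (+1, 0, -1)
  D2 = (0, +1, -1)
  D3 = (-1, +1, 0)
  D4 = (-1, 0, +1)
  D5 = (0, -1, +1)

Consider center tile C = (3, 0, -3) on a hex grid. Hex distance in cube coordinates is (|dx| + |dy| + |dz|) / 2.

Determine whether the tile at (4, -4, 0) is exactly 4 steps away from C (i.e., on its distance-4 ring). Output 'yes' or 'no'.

|px - cx| = |4 - 3| = 1
|py - cy| = |-4 - 0| = 4
|pz - cz| = |0 - (-3)| = 3
distance = (1+4+3)/2 = 8/2 = 4
radius = 4; distance == radius -> yes

Answer: yes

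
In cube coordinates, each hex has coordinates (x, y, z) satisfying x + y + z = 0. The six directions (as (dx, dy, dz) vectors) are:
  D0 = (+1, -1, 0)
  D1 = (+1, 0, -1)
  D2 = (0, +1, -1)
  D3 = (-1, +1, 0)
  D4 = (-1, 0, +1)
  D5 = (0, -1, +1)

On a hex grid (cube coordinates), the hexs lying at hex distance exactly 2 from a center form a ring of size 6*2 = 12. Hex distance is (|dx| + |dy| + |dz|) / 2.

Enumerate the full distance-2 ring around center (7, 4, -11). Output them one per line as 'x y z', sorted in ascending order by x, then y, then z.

Walk ring at distance 2 from (7, 4, -11):
Start at center + D4*2 = (5, 4, -9)
  hex 0: (5, 4, -9)
  hex 1: (6, 3, -9)
  hex 2: (7, 2, -9)
  hex 3: (8, 2, -10)
  hex 4: (9, 2, -11)
  hex 5: (9, 3, -12)
  hex 6: (9, 4, -13)
  hex 7: (8, 5, -13)
  hex 8: (7, 6, -13)
  hex 9: (6, 6, -12)
  hex 10: (5, 6, -11)
  hex 11: (5, 5, -10)
Sorted: 12 hexes.

Answer: 5 4 -9
5 5 -10
5 6 -11
6 3 -9
6 6 -12
7 2 -9
7 6 -13
8 2 -10
8 5 -13
9 2 -11
9 3 -12
9 4 -13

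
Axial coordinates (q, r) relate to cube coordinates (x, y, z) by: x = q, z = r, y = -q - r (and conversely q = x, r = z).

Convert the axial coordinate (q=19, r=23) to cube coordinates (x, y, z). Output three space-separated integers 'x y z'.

Answer: 19 -42 23

Derivation:
x = q = 19
z = r = 23
y = -x - z = -(19) - (23) = -42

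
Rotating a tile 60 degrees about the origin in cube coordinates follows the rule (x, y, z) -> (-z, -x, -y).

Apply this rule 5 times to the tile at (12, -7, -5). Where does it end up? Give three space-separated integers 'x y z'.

Answer: 7 5 -12

Derivation:
Start: (12, -7, -5)
Step 1: (12, -7, -5) -> (-(-5), -(12), -(-7)) = (5, -12, 7)
Step 2: (5, -12, 7) -> (-(7), -(5), -(-12)) = (-7, -5, 12)
Step 3: (-7, -5, 12) -> (-(12), -(-7), -(-5)) = (-12, 7, 5)
Step 4: (-12, 7, 5) -> (-(5), -(-12), -(7)) = (-5, 12, -7)
Step 5: (-5, 12, -7) -> (-(-7), -(-5), -(12)) = (7, 5, -12)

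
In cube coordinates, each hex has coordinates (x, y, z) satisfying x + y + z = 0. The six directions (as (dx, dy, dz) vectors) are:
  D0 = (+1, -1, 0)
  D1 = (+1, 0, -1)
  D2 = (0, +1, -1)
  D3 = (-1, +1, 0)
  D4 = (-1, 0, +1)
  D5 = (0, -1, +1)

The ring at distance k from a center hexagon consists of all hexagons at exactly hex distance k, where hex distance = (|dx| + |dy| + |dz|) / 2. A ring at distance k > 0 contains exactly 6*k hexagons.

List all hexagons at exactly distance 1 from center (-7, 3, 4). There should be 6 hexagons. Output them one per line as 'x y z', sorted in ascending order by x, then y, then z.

Walk ring at distance 1 from (-7, 3, 4):
Start at center + D4*1 = (-8, 3, 5)
  hex 0: (-8, 3, 5)
  hex 1: (-7, 2, 5)
  hex 2: (-6, 2, 4)
  hex 3: (-6, 3, 3)
  hex 4: (-7, 4, 3)
  hex 5: (-8, 4, 4)
Sorted: 6 hexes.

Answer: -8 3 5
-8 4 4
-7 2 5
-7 4 3
-6 2 4
-6 3 3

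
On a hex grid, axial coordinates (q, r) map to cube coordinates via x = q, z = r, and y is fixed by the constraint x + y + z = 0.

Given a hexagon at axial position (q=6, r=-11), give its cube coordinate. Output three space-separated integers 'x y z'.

Answer: 6 5 -11

Derivation:
x = q = 6
z = r = -11
y = -x - z = -(6) - (-11) = 5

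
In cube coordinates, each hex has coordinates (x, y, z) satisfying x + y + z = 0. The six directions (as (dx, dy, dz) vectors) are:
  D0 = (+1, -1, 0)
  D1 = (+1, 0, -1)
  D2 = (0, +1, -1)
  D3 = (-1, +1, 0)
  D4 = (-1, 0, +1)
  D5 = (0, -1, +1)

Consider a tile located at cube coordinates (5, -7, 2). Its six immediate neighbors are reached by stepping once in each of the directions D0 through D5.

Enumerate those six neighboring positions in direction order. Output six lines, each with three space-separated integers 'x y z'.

Center: (5, -7, 2). Add each direction:
  D0: (5, -7, 2) + (1, -1, 0) = (6, -8, 2)
  D1: (5, -7, 2) + (1, 0, -1) = (6, -7, 1)
  D2: (5, -7, 2) + (0, 1, -1) = (5, -6, 1)
  D3: (5, -7, 2) + (-1, 1, 0) = (4, -6, 2)
  D4: (5, -7, 2) + (-1, 0, 1) = (4, -7, 3)
  D5: (5, -7, 2) + (0, -1, 1) = (5, -8, 3)

Answer: 6 -8 2
6 -7 1
5 -6 1
4 -6 2
4 -7 3
5 -8 3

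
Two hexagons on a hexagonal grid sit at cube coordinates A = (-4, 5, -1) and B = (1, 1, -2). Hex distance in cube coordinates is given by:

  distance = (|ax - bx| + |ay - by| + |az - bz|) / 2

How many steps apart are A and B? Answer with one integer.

Answer: 5

Derivation:
|ax - bx| = |-4 - 1| = 5
|ay - by| = |5 - 1| = 4
|az - bz| = |-1 - (-2)| = 1
distance = (5 + 4 + 1) / 2 = 10 / 2 = 5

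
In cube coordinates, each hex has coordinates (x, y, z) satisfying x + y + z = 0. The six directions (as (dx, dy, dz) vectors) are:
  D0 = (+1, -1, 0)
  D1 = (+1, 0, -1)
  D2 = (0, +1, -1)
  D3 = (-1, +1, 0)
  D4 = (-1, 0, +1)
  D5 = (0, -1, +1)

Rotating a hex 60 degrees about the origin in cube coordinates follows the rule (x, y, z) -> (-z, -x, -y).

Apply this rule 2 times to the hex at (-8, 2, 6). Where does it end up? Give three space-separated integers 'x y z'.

Start: (-8, 2, 6)
Step 1: (-8, 2, 6) -> (-(6), -(-8), -(2)) = (-6, 8, -2)
Step 2: (-6, 8, -2) -> (-(-2), -(-6), -(8)) = (2, 6, -8)

Answer: 2 6 -8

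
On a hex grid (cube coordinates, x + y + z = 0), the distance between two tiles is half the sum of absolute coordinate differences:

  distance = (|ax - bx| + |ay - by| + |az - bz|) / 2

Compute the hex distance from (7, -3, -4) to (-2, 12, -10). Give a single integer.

|ax - bx| = |7 - (-2)| = 9
|ay - by| = |-3 - 12| = 15
|az - bz| = |-4 - (-10)| = 6
distance = (9 + 15 + 6) / 2 = 30 / 2 = 15

Answer: 15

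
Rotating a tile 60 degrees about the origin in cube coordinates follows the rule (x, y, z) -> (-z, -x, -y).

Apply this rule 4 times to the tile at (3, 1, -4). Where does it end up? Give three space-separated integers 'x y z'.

Answer: -4 3 1

Derivation:
Start: (3, 1, -4)
Step 1: (3, 1, -4) -> (-(-4), -(3), -(1)) = (4, -3, -1)
Step 2: (4, -3, -1) -> (-(-1), -(4), -(-3)) = (1, -4, 3)
Step 3: (1, -4, 3) -> (-(3), -(1), -(-4)) = (-3, -1, 4)
Step 4: (-3, -1, 4) -> (-(4), -(-3), -(-1)) = (-4, 3, 1)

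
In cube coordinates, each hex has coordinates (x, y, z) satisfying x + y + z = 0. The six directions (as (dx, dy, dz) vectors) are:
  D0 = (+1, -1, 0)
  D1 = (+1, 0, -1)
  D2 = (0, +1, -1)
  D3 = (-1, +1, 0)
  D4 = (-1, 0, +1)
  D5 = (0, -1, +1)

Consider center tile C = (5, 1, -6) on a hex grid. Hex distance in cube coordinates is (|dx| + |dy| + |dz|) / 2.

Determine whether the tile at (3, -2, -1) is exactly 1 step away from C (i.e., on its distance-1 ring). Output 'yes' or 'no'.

|px - cx| = |3 - 5| = 2
|py - cy| = |-2 - 1| = 3
|pz - cz| = |-1 - (-6)| = 5
distance = (2+3+5)/2 = 10/2 = 5
radius = 1; distance != radius -> no

Answer: no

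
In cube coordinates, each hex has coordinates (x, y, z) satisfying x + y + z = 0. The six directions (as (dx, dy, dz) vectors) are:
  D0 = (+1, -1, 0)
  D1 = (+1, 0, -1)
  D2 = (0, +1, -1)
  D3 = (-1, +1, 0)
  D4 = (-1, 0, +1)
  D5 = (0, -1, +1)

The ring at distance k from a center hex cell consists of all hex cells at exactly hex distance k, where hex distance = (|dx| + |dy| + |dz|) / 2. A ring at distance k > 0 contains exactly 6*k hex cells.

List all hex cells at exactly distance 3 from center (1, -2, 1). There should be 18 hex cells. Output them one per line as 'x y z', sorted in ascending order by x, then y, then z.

Walk ring at distance 3 from (1, -2, 1):
Start at center + D4*3 = (-2, -2, 4)
  hex 0: (-2, -2, 4)
  hex 1: (-1, -3, 4)
  hex 2: (0, -4, 4)
  hex 3: (1, -5, 4)
  hex 4: (2, -5, 3)
  hex 5: (3, -5, 2)
  hex 6: (4, -5, 1)
  hex 7: (4, -4, 0)
  hex 8: (4, -3, -1)
  hex 9: (4, -2, -2)
  hex 10: (3, -1, -2)
  hex 11: (2, 0, -2)
  hex 12: (1, 1, -2)
  hex 13: (0, 1, -1)
  hex 14: (-1, 1, 0)
  hex 15: (-2, 1, 1)
  hex 16: (-2, 0, 2)
  hex 17: (-2, -1, 3)
Sorted: 18 hexes.

Answer: -2 -2 4
-2 -1 3
-2 0 2
-2 1 1
-1 -3 4
-1 1 0
0 -4 4
0 1 -1
1 -5 4
1 1 -2
2 -5 3
2 0 -2
3 -5 2
3 -1 -2
4 -5 1
4 -4 0
4 -3 -1
4 -2 -2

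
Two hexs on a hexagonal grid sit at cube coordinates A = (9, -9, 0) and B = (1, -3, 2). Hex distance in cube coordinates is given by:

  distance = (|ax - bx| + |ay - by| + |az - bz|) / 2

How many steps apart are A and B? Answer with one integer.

Answer: 8

Derivation:
|ax - bx| = |9 - 1| = 8
|ay - by| = |-9 - (-3)| = 6
|az - bz| = |0 - 2| = 2
distance = (8 + 6 + 2) / 2 = 16 / 2 = 8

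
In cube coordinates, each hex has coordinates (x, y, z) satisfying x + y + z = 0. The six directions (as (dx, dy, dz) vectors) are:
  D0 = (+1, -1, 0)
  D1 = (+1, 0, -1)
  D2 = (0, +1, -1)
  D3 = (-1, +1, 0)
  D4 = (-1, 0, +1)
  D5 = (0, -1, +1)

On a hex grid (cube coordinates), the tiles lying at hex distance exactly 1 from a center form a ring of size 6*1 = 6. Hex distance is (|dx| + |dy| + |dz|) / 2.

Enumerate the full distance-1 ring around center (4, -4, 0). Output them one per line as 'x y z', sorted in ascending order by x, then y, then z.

Answer: 3 -4 1
3 -3 0
4 -5 1
4 -3 -1
5 -5 0
5 -4 -1

Derivation:
Walk ring at distance 1 from (4, -4, 0):
Start at center + D4*1 = (3, -4, 1)
  hex 0: (3, -4, 1)
  hex 1: (4, -5, 1)
  hex 2: (5, -5, 0)
  hex 3: (5, -4, -1)
  hex 4: (4, -3, -1)
  hex 5: (3, -3, 0)
Sorted: 6 hexes.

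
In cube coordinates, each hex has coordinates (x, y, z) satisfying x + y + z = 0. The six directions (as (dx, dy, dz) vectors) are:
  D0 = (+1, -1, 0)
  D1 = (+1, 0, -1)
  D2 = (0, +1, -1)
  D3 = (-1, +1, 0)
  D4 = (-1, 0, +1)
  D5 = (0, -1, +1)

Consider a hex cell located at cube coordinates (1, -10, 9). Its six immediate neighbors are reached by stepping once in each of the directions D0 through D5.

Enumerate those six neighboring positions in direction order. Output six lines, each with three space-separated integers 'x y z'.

Center: (1, -10, 9). Add each direction:
  D0: (1, -10, 9) + (1, -1, 0) = (2, -11, 9)
  D1: (1, -10, 9) + (1, 0, -1) = (2, -10, 8)
  D2: (1, -10, 9) + (0, 1, -1) = (1, -9, 8)
  D3: (1, -10, 9) + (-1, 1, 0) = (0, -9, 9)
  D4: (1, -10, 9) + (-1, 0, 1) = (0, -10, 10)
  D5: (1, -10, 9) + (0, -1, 1) = (1, -11, 10)

Answer: 2 -11 9
2 -10 8
1 -9 8
0 -9 9
0 -10 10
1 -11 10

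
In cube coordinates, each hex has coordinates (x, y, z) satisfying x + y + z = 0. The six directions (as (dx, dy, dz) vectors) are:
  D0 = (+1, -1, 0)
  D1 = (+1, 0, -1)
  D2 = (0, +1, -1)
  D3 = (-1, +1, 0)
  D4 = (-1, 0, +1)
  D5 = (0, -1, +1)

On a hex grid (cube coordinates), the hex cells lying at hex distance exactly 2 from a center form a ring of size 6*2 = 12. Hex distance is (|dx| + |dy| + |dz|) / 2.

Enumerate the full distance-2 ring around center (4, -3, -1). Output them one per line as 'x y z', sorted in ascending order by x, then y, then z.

Answer: 2 -3 1
2 -2 0
2 -1 -1
3 -4 1
3 -1 -2
4 -5 1
4 -1 -3
5 -5 0
5 -2 -3
6 -5 -1
6 -4 -2
6 -3 -3

Derivation:
Walk ring at distance 2 from (4, -3, -1):
Start at center + D4*2 = (2, -3, 1)
  hex 0: (2, -3, 1)
  hex 1: (3, -4, 1)
  hex 2: (4, -5, 1)
  hex 3: (5, -5, 0)
  hex 4: (6, -5, -1)
  hex 5: (6, -4, -2)
  hex 6: (6, -3, -3)
  hex 7: (5, -2, -3)
  hex 8: (4, -1, -3)
  hex 9: (3, -1, -2)
  hex 10: (2, -1, -1)
  hex 11: (2, -2, 0)
Sorted: 12 hexes.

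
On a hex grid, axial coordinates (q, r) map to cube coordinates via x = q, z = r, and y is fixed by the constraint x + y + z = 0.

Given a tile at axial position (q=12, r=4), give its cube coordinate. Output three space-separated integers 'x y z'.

x = q = 12
z = r = 4
y = -x - z = -(12) - (4) = -16

Answer: 12 -16 4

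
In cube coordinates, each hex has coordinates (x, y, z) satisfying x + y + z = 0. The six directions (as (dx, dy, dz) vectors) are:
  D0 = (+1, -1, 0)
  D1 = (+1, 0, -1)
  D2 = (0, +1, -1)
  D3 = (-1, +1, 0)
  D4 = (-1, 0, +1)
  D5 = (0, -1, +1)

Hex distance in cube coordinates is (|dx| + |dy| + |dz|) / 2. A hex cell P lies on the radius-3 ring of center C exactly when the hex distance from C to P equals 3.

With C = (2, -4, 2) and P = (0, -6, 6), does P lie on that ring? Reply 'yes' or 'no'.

Answer: no

Derivation:
|px - cx| = |0 - 2| = 2
|py - cy| = |-6 - (-4)| = 2
|pz - cz| = |6 - 2| = 4
distance = (2+2+4)/2 = 8/2 = 4
radius = 3; distance != radius -> no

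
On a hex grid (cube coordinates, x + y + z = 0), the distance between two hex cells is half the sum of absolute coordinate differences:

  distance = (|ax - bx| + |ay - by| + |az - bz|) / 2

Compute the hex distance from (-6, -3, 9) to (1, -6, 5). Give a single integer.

|ax - bx| = |-6 - 1| = 7
|ay - by| = |-3 - (-6)| = 3
|az - bz| = |9 - 5| = 4
distance = (7 + 3 + 4) / 2 = 14 / 2 = 7

Answer: 7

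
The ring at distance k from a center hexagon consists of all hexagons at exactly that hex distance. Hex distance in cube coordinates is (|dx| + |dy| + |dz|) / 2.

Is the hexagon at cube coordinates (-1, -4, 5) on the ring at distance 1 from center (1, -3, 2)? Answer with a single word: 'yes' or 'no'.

|px - cx| = |-1 - 1| = 2
|py - cy| = |-4 - (-3)| = 1
|pz - cz| = |5 - 2| = 3
distance = (2+1+3)/2 = 6/2 = 3
radius = 1; distance != radius -> no

Answer: no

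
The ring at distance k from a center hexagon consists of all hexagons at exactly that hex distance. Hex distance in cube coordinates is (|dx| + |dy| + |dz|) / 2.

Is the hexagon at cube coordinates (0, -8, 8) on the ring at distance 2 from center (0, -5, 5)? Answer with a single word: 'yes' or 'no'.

Answer: no

Derivation:
|px - cx| = |0 - 0| = 0
|py - cy| = |-8 - (-5)| = 3
|pz - cz| = |8 - 5| = 3
distance = (0+3+3)/2 = 6/2 = 3
radius = 2; distance != radius -> no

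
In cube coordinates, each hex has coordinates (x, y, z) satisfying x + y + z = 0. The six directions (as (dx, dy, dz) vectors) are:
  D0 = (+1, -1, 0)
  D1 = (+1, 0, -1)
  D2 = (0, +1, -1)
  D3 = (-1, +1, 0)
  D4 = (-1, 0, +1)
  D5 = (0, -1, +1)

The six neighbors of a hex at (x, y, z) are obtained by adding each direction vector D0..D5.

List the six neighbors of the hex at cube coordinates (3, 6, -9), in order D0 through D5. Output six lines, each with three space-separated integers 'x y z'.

Answer: 4 5 -9
4 6 -10
3 7 -10
2 7 -9
2 6 -8
3 5 -8

Derivation:
Center: (3, 6, -9). Add each direction:
  D0: (3, 6, -9) + (1, -1, 0) = (4, 5, -9)
  D1: (3, 6, -9) + (1, 0, -1) = (4, 6, -10)
  D2: (3, 6, -9) + (0, 1, -1) = (3, 7, -10)
  D3: (3, 6, -9) + (-1, 1, 0) = (2, 7, -9)
  D4: (3, 6, -9) + (-1, 0, 1) = (2, 6, -8)
  D5: (3, 6, -9) + (0, -1, 1) = (3, 5, -8)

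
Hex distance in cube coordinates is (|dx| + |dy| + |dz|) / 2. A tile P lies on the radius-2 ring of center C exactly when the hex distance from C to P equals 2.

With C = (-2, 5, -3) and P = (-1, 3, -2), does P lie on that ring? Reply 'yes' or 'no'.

Answer: yes

Derivation:
|px - cx| = |-1 - (-2)| = 1
|py - cy| = |3 - 5| = 2
|pz - cz| = |-2 - (-3)| = 1
distance = (1+2+1)/2 = 4/2 = 2
radius = 2; distance == radius -> yes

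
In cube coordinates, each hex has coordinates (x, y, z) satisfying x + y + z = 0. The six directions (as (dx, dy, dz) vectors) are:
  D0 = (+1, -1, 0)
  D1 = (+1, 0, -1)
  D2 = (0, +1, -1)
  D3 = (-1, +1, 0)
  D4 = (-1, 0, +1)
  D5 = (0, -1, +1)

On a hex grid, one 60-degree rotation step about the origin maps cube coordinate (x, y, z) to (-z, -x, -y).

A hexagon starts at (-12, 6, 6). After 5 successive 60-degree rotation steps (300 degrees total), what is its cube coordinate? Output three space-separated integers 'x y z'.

Answer: -6 -6 12

Derivation:
Start: (-12, 6, 6)
Step 1: (-12, 6, 6) -> (-(6), -(-12), -(6)) = (-6, 12, -6)
Step 2: (-6, 12, -6) -> (-(-6), -(-6), -(12)) = (6, 6, -12)
Step 3: (6, 6, -12) -> (-(-12), -(6), -(6)) = (12, -6, -6)
Step 4: (12, -6, -6) -> (-(-6), -(12), -(-6)) = (6, -12, 6)
Step 5: (6, -12, 6) -> (-(6), -(6), -(-12)) = (-6, -6, 12)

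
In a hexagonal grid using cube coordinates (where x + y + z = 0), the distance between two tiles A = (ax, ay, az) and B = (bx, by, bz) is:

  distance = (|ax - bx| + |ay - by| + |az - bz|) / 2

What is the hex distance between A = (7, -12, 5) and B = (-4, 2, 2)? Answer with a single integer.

|ax - bx| = |7 - (-4)| = 11
|ay - by| = |-12 - 2| = 14
|az - bz| = |5 - 2| = 3
distance = (11 + 14 + 3) / 2 = 28 / 2 = 14

Answer: 14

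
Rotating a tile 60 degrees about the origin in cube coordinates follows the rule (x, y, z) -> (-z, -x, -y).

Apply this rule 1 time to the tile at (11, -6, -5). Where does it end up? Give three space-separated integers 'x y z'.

Start: (11, -6, -5)
Step 1: (11, -6, -5) -> (-(-5), -(11), -(-6)) = (5, -11, 6)

Answer: 5 -11 6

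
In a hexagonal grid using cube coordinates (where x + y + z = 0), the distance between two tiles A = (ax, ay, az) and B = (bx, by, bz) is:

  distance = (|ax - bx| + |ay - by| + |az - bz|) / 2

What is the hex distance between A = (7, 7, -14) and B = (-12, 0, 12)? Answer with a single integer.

|ax - bx| = |7 - (-12)| = 19
|ay - by| = |7 - 0| = 7
|az - bz| = |-14 - 12| = 26
distance = (19 + 7 + 26) / 2 = 52 / 2 = 26

Answer: 26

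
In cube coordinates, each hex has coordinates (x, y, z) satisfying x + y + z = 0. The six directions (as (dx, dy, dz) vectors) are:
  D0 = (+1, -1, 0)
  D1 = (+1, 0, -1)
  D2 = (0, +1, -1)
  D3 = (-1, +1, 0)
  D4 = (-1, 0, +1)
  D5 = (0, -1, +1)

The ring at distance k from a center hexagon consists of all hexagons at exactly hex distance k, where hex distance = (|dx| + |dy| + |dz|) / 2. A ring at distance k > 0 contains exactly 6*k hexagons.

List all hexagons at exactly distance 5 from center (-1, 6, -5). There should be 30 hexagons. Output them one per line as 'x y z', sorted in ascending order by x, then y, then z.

Walk ring at distance 5 from (-1, 6, -5):
Start at center + D4*5 = (-6, 6, 0)
  hex 0: (-6, 6, 0)
  hex 1: (-5, 5, 0)
  hex 2: (-4, 4, 0)
  hex 3: (-3, 3, 0)
  hex 4: (-2, 2, 0)
  hex 5: (-1, 1, 0)
  hex 6: (0, 1, -1)
  hex 7: (1, 1, -2)
  hex 8: (2, 1, -3)
  hex 9: (3, 1, -4)
  hex 10: (4, 1, -5)
  hex 11: (4, 2, -6)
  hex 12: (4, 3, -7)
  hex 13: (4, 4, -8)
  hex 14: (4, 5, -9)
  hex 15: (4, 6, -10)
  hex 16: (3, 7, -10)
  hex 17: (2, 8, -10)
  hex 18: (1, 9, -10)
  hex 19: (0, 10, -10)
  hex 20: (-1, 11, -10)
  hex 21: (-2, 11, -9)
  hex 22: (-3, 11, -8)
  hex 23: (-4, 11, -7)
  hex 24: (-5, 11, -6)
  hex 25: (-6, 11, -5)
  hex 26: (-6, 10, -4)
  hex 27: (-6, 9, -3)
  hex 28: (-6, 8, -2)
  hex 29: (-6, 7, -1)
Sorted: 30 hexes.

Answer: -6 6 0
-6 7 -1
-6 8 -2
-6 9 -3
-6 10 -4
-6 11 -5
-5 5 0
-5 11 -6
-4 4 0
-4 11 -7
-3 3 0
-3 11 -8
-2 2 0
-2 11 -9
-1 1 0
-1 11 -10
0 1 -1
0 10 -10
1 1 -2
1 9 -10
2 1 -3
2 8 -10
3 1 -4
3 7 -10
4 1 -5
4 2 -6
4 3 -7
4 4 -8
4 5 -9
4 6 -10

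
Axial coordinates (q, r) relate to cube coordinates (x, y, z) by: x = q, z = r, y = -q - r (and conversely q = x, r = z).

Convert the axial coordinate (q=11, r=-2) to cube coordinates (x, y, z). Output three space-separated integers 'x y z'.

Answer: 11 -9 -2

Derivation:
x = q = 11
z = r = -2
y = -x - z = -(11) - (-2) = -9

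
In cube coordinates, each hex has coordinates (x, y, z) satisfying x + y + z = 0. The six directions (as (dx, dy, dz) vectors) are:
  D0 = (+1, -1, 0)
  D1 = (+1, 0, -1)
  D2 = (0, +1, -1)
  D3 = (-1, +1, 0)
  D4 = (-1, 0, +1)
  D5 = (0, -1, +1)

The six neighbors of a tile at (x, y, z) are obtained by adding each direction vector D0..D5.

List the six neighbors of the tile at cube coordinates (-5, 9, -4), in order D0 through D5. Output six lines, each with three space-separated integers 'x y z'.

Answer: -4 8 -4
-4 9 -5
-5 10 -5
-6 10 -4
-6 9 -3
-5 8 -3

Derivation:
Center: (-5, 9, -4). Add each direction:
  D0: (-5, 9, -4) + (1, -1, 0) = (-4, 8, -4)
  D1: (-5, 9, -4) + (1, 0, -1) = (-4, 9, -5)
  D2: (-5, 9, -4) + (0, 1, -1) = (-5, 10, -5)
  D3: (-5, 9, -4) + (-1, 1, 0) = (-6, 10, -4)
  D4: (-5, 9, -4) + (-1, 0, 1) = (-6, 9, -3)
  D5: (-5, 9, -4) + (0, -1, 1) = (-5, 8, -3)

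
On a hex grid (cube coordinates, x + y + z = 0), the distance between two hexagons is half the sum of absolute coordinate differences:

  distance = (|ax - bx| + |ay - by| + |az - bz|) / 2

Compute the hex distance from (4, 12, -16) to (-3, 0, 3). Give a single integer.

|ax - bx| = |4 - (-3)| = 7
|ay - by| = |12 - 0| = 12
|az - bz| = |-16 - 3| = 19
distance = (7 + 12 + 19) / 2 = 38 / 2 = 19

Answer: 19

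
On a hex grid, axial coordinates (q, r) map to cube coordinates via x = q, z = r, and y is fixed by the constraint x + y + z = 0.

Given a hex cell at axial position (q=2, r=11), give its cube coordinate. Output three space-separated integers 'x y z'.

Answer: 2 -13 11

Derivation:
x = q = 2
z = r = 11
y = -x - z = -(2) - (11) = -13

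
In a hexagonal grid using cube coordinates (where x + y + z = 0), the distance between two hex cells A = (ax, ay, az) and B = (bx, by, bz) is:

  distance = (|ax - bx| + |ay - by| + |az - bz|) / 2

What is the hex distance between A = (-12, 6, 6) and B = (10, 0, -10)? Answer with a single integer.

|ax - bx| = |-12 - 10| = 22
|ay - by| = |6 - 0| = 6
|az - bz| = |6 - (-10)| = 16
distance = (22 + 6 + 16) / 2 = 44 / 2 = 22

Answer: 22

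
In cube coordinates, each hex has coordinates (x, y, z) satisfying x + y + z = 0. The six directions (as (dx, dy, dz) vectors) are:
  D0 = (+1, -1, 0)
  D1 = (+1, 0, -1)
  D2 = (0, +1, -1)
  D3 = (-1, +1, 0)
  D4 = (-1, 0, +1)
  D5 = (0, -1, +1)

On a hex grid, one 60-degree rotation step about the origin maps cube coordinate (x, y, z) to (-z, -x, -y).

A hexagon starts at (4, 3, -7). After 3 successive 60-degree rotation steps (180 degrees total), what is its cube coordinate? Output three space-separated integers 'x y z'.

Start: (4, 3, -7)
Step 1: (4, 3, -7) -> (-(-7), -(4), -(3)) = (7, -4, -3)
Step 2: (7, -4, -3) -> (-(-3), -(7), -(-4)) = (3, -7, 4)
Step 3: (3, -7, 4) -> (-(4), -(3), -(-7)) = (-4, -3, 7)

Answer: -4 -3 7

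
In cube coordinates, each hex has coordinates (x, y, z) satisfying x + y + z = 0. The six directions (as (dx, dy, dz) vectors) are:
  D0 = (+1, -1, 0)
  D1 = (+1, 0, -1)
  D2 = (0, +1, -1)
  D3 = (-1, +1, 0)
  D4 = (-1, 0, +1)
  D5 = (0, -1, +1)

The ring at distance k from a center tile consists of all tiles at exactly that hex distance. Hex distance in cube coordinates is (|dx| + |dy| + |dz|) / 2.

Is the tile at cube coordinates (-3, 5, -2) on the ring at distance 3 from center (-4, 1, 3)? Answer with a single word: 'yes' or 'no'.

|px - cx| = |-3 - (-4)| = 1
|py - cy| = |5 - 1| = 4
|pz - cz| = |-2 - 3| = 5
distance = (1+4+5)/2 = 10/2 = 5
radius = 3; distance != radius -> no

Answer: no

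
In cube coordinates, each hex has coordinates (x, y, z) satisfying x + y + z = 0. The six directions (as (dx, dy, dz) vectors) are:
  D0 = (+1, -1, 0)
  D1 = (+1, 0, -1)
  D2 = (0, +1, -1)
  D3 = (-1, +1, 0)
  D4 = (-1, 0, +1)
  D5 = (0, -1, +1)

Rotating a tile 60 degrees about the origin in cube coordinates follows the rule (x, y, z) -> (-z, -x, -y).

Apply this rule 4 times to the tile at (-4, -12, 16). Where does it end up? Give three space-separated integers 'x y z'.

Start: (-4, -12, 16)
Step 1: (-4, -12, 16) -> (-(16), -(-4), -(-12)) = (-16, 4, 12)
Step 2: (-16, 4, 12) -> (-(12), -(-16), -(4)) = (-12, 16, -4)
Step 3: (-12, 16, -4) -> (-(-4), -(-12), -(16)) = (4, 12, -16)
Step 4: (4, 12, -16) -> (-(-16), -(4), -(12)) = (16, -4, -12)

Answer: 16 -4 -12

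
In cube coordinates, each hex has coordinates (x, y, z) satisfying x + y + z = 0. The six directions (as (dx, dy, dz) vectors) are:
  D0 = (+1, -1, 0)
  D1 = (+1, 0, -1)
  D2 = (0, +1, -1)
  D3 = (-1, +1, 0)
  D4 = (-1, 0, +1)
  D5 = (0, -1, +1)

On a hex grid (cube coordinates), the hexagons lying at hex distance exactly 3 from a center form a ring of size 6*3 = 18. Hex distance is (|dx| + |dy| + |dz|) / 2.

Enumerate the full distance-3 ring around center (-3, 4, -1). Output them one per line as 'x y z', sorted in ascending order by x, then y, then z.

Answer: -6 4 2
-6 5 1
-6 6 0
-6 7 -1
-5 3 2
-5 7 -2
-4 2 2
-4 7 -3
-3 1 2
-3 7 -4
-2 1 1
-2 6 -4
-1 1 0
-1 5 -4
0 1 -1
0 2 -2
0 3 -3
0 4 -4

Derivation:
Walk ring at distance 3 from (-3, 4, -1):
Start at center + D4*3 = (-6, 4, 2)
  hex 0: (-6, 4, 2)
  hex 1: (-5, 3, 2)
  hex 2: (-4, 2, 2)
  hex 3: (-3, 1, 2)
  hex 4: (-2, 1, 1)
  hex 5: (-1, 1, 0)
  hex 6: (0, 1, -1)
  hex 7: (0, 2, -2)
  hex 8: (0, 3, -3)
  hex 9: (0, 4, -4)
  hex 10: (-1, 5, -4)
  hex 11: (-2, 6, -4)
  hex 12: (-3, 7, -4)
  hex 13: (-4, 7, -3)
  hex 14: (-5, 7, -2)
  hex 15: (-6, 7, -1)
  hex 16: (-6, 6, 0)
  hex 17: (-6, 5, 1)
Sorted: 18 hexes.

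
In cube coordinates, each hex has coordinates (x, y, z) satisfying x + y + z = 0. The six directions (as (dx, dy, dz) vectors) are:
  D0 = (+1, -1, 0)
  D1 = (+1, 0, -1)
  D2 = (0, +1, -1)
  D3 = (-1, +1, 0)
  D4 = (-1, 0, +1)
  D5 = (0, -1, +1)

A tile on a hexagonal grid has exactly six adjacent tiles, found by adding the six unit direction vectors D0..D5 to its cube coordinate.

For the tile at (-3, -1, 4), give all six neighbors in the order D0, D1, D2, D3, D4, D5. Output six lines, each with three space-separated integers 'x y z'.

Center: (-3, -1, 4). Add each direction:
  D0: (-3, -1, 4) + (1, -1, 0) = (-2, -2, 4)
  D1: (-3, -1, 4) + (1, 0, -1) = (-2, -1, 3)
  D2: (-3, -1, 4) + (0, 1, -1) = (-3, 0, 3)
  D3: (-3, -1, 4) + (-1, 1, 0) = (-4, 0, 4)
  D4: (-3, -1, 4) + (-1, 0, 1) = (-4, -1, 5)
  D5: (-3, -1, 4) + (0, -1, 1) = (-3, -2, 5)

Answer: -2 -2 4
-2 -1 3
-3 0 3
-4 0 4
-4 -1 5
-3 -2 5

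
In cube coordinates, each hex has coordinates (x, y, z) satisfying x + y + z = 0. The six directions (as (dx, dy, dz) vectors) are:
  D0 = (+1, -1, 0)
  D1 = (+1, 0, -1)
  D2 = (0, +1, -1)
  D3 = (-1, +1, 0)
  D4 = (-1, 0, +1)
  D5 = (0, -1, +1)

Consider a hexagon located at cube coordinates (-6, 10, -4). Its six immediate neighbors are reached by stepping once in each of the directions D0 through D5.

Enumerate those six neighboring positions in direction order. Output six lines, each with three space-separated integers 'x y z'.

Answer: -5 9 -4
-5 10 -5
-6 11 -5
-7 11 -4
-7 10 -3
-6 9 -3

Derivation:
Center: (-6, 10, -4). Add each direction:
  D0: (-6, 10, -4) + (1, -1, 0) = (-5, 9, -4)
  D1: (-6, 10, -4) + (1, 0, -1) = (-5, 10, -5)
  D2: (-6, 10, -4) + (0, 1, -1) = (-6, 11, -5)
  D3: (-6, 10, -4) + (-1, 1, 0) = (-7, 11, -4)
  D4: (-6, 10, -4) + (-1, 0, 1) = (-7, 10, -3)
  D5: (-6, 10, -4) + (0, -1, 1) = (-6, 9, -3)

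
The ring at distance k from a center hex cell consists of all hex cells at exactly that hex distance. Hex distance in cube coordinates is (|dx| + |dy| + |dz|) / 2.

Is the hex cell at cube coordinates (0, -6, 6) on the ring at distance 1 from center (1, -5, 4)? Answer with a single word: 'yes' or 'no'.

|px - cx| = |0 - 1| = 1
|py - cy| = |-6 - (-5)| = 1
|pz - cz| = |6 - 4| = 2
distance = (1+1+2)/2 = 4/2 = 2
radius = 1; distance != radius -> no

Answer: no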